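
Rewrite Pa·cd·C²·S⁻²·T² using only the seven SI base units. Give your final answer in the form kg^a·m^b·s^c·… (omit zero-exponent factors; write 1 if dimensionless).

Pa = kg·m⁻¹·s⁻².
C = s·A.
So C² = s²·A².
S = kg⁻¹·m⁻²·s³·A².
So S⁻² = kg²·m⁴·s⁻⁶·A⁻⁴.
T = kg·s⁻²·A⁻¹.
So T² = kg²·s⁻⁴·A⁻².
Combining: Pa·cd·C²·S⁻²·T² = (kg·m⁻¹·s⁻²) · cd · (s²·A²) · (kg²·m⁴·s⁻⁶·A⁻⁴) · (kg²·s⁻⁴·A⁻²) = kg⁵·m³·s⁻¹⁰·A⁻⁴·cd.

kg⁵·m³·s⁻¹⁰·A⁻⁴·cd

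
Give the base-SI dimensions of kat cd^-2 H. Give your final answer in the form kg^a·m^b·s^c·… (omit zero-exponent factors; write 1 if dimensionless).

kat = s⁻¹·mol.
H = kg·m²·s⁻²·A⁻².
Combining: kat·cd⁻²·H = (s⁻¹·mol) · cd⁻² · (kg·m²·s⁻²·A⁻²) = kg·m²·s⁻³·A⁻²·mol·cd⁻².

kg·m²·s⁻³·A⁻²·mol·cd⁻²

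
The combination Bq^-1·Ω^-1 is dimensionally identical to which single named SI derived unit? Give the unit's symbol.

F

Bq = 1/s = s⁻¹ (activity is decays per second).
So Bq⁻¹ = s.
Ω = V/A (resistance = voltage per current),
    = kg·m²·s⁻³·A⁻².
So Ω⁻¹ = kg⁻¹·m⁻²·s³·A².
Combining: Bq⁻¹·Ω⁻¹ = s · (kg⁻¹·m⁻²·s³·A²) = kg⁻¹·m⁻²·s⁴·A².
kg⁻¹·m⁻²·s⁴·A² is the base-SI form of the farad.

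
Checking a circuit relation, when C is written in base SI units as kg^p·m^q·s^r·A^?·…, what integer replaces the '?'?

C = A·s = s·A (charge = current × time).
The exponent of A is 1.

1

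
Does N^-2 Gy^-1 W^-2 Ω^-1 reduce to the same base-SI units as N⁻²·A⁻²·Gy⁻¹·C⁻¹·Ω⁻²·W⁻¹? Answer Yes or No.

Left side:
  N = kg·m/s² = kg·m·s⁻² (force = mass × acceleration).
  So N⁻² = kg⁻²·m⁻²·s⁴.
  Gy = J/kg (absorbed dose = energy per mass),
      = m²·s⁻².
  So Gy⁻¹ = m⁻²·s².
  W = J/s (power = energy per time),
      = kg·m²·s⁻³.
  So W⁻² = kg⁻²·m⁻⁴·s⁶.
  Ω = V/A (resistance = voltage per current),
      = kg·m²·s⁻³·A⁻².
  So Ω⁻¹ = kg⁻¹·m⁻²·s³·A².
  Combining: N⁻²·Gy⁻¹·W⁻²·Ω⁻¹ = (kg⁻²·m⁻²·s⁴) · (m⁻²·s²) · (kg⁻²·m⁻⁴·s⁶) · (kg⁻¹·m⁻²·s³·A²) = kg⁻⁵·m⁻¹⁰·s¹⁵·A².
Right side:
  N = kg·m·s⁻².
  So N⁻² = kg⁻²·m⁻²·s⁴.
  Gy = m²·s⁻².
  So Gy⁻¹ = m⁻²·s².
  C = s·A.
  So C⁻¹ = s⁻¹·A⁻¹.
  Ω = kg·m²·s⁻³·A⁻².
  So Ω⁻² = kg⁻²·m⁻⁴·s⁶·A⁴.
  W = kg·m²·s⁻³.
  So W⁻¹ = kg⁻¹·m⁻²·s³.
  Combining: N⁻²·A⁻²·Gy⁻¹·C⁻¹·Ω⁻²·W⁻¹ = (kg⁻²·m⁻²·s⁴) · A⁻² · (m⁻²·s²) · (s⁻¹·A⁻¹) · (kg⁻²·m⁻⁴·s⁶·A⁴) · (kg⁻¹·m⁻²·s³) = kg⁻⁵·m⁻¹⁰·s¹⁴·A.
Left is kg⁻⁵·m⁻¹⁰·s¹⁵·A²; right is kg⁻⁵·m⁻¹⁰·s¹⁴·A — different.

No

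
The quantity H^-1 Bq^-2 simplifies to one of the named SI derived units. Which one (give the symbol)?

H = Wb/A (inductance = flux per current),
    = kg·m²·s⁻²·A⁻².
So H⁻¹ = kg⁻¹·m⁻²·s²·A².
Bq = 1/s = s⁻¹ (activity is decays per second).
So Bq⁻² = s².
Combining: H⁻¹·Bq⁻² = (kg⁻¹·m⁻²·s²·A²) · s² = kg⁻¹·m⁻²·s⁴·A².
kg⁻¹·m⁻²·s⁴·A² is the base-SI form of the farad.

F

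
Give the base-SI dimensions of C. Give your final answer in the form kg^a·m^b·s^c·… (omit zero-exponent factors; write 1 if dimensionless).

s·A

C = A·s = s·A (charge = current × time).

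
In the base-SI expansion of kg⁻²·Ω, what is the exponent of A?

Ω = kg·m²·s⁻³·A⁻².
Combining: kg⁻²·Ω = kg⁻² · (kg·m²·s⁻³·A⁻²) = kg⁻¹·m²·s⁻³·A⁻².
The exponent of A is -2.

-2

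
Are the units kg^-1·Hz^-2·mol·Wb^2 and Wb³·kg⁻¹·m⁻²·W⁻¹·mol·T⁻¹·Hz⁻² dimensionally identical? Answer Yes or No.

No

Left side:
  Hz = 1/s = s⁻¹ (frequency is cycles per second).
  So Hz⁻² = s².
  Wb = V·s (flux: a volt is a weber per second),
      = kg·m²·s⁻²·A⁻¹.
  So Wb² = kg²·m⁴·s⁻⁴·A⁻².
  Combining: kg⁻¹·Hz⁻²·mol·Wb² = kg⁻¹ · s² · mol · (kg²·m⁴·s⁻⁴·A⁻²) = kg·m⁴·s⁻²·A⁻²·mol.
Right side:
  Wb = V·s (flux: a volt is a weber per second),
      = kg·m²·s⁻²·A⁻¹.
  So Wb³ = kg³·m⁶·s⁻⁶·A⁻³.
  W = J/s (power = energy per time),
      = kg·m²·s⁻³.
  So W⁻¹ = kg⁻¹·m⁻²·s³.
  T = Wb/m² (flux density = flux per area),
      = kg·s⁻²·A⁻¹.
  So T⁻¹ = kg⁻¹·s²·A.
  Hz = 1/s = s⁻¹ (frequency is cycles per second).
  So Hz⁻² = s².
  Combining: Wb³·kg⁻¹·m⁻²·W⁻¹·mol·T⁻¹·Hz⁻² = (kg³·m⁶·s⁻⁶·A⁻³) · kg⁻¹ · m⁻² · (kg⁻¹·m⁻²·s³) · mol · (kg⁻¹·s²·A) · s² = m²·s·A⁻²·mol.
Left is kg·m⁴·s⁻²·A⁻²·mol; right is m²·s·A⁻²·mol — different.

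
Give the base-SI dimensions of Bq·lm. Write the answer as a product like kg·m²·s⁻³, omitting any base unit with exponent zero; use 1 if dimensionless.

s⁻¹·cd

Bq = 1/s = s⁻¹ (activity is decays per second).
lm = cd·sr = cd (luminous flux; sr is dimensionless).
Combining: Bq·lm = s⁻¹ · cd = s⁻¹·cd.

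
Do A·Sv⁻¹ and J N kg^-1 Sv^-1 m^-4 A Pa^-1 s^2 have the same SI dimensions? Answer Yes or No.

Yes

Left side:
  Sv = m²·s⁻².
  So Sv⁻¹ = m⁻²·s².
  Combining: A·Sv⁻¹ = A · (m⁻²·s²) = m⁻²·s²·A.
Right side:
  J = N·m (work = force × distance),
      = kg·m²·s⁻².
  N = kg·m/s² = kg·m·s⁻² (force = mass × acceleration).
  Sv = J/kg (equivalent dose = energy per mass),
      = m²·s⁻².
  So Sv⁻¹ = m⁻²·s².
  Pa = N/m² (pressure = force per area),
      = kg·m⁻¹·s⁻².
  So Pa⁻¹ = kg⁻¹·m·s².
  Combining: J·N·kg⁻¹·Sv⁻¹·m⁻⁴·A·Pa⁻¹·s² = (kg·m²·s⁻²) · (kg·m·s⁻²) · kg⁻¹ · (m⁻²·s²) · m⁻⁴ · A · (kg⁻¹·m·s²) · s² = m⁻²·s²·A.
Both reduce to m⁻²·s²·A.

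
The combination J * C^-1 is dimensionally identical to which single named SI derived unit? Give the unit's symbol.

J = kg·m²·s⁻².
C = s·A.
So C⁻¹ = s⁻¹·A⁻¹.
Combining: J·C⁻¹ = (kg·m²·s⁻²) · (s⁻¹·A⁻¹) = kg·m²·s⁻³·A⁻¹.
kg·m²·s⁻³·A⁻¹ is the base-SI form of the volt.

V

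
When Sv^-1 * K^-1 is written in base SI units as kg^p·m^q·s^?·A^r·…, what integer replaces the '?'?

Sv = J/kg (equivalent dose = energy per mass),
    = m²·s⁻².
So Sv⁻¹ = m⁻²·s².
Combining: Sv⁻¹·K⁻¹ = (m⁻²·s²) · K⁻¹ = m⁻²·s²·K⁻¹.
The exponent of s is 2.

2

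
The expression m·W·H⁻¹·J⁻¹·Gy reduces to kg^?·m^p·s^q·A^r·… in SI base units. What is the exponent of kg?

W = kg·m²·s⁻³.
H = kg·m²·s⁻²·A⁻².
So H⁻¹ = kg⁻¹·m⁻²·s²·A².
J = kg·m²·s⁻².
So J⁻¹ = kg⁻¹·m⁻²·s².
Gy = m²·s⁻².
Combining: m·W·H⁻¹·J⁻¹·Gy = m · (kg·m²·s⁻³) · (kg⁻¹·m⁻²·s²·A²) · (kg⁻¹·m⁻²·s²) · (m²·s⁻²) = kg⁻¹·m·s⁻¹·A².
The exponent of kg is -1.

-1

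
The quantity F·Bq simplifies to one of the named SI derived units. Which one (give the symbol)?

F = C/V (capacitance = charge per voltage),
    = A·s/(kg·m²·s⁻³·A⁻¹) (substituting C and V),
    = kg⁻¹·m⁻²·s⁴·A².
Bq = 1/s = s⁻¹ (activity is decays per second).
Combining: F·Bq = (kg⁻¹·m⁻²·s⁴·A²) · s⁻¹ = kg⁻¹·m⁻²·s³·A².
kg⁻¹·m⁻²·s³·A² is the base-SI form of the siemens.

S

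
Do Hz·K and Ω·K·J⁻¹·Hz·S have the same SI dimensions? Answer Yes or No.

Left side:
  Hz = 1/s = s⁻¹ (frequency is cycles per second).
  Combining: Hz·K = s⁻¹ · K = s⁻¹·K.
Right side:
  Ω = kg·m²·s⁻³·A⁻².
  J = kg·m²·s⁻².
  So J⁻¹ = kg⁻¹·m⁻²·s².
  Hz = s⁻¹.
  S = kg⁻¹·m⁻²·s³·A².
  Combining: Ω·K·J⁻¹·Hz·S = (kg·m²·s⁻³·A⁻²) · K · (kg⁻¹·m⁻²·s²) · s⁻¹ · (kg⁻¹·m⁻²·s³·A²) = kg⁻¹·m⁻²·s·K.
Left is s⁻¹·K; right is kg⁻¹·m⁻²·s·K — different.

No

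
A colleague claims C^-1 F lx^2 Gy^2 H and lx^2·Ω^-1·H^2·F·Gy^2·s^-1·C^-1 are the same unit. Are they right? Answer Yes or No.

Yes

Left side:
  C = s·A.
  So C⁻¹ = s⁻¹·A⁻¹.
  F = kg⁻¹·m⁻²·s⁴·A².
  lx = m⁻²·cd.
  So lx² = m⁻⁴·cd².
  Gy = m²·s⁻².
  So Gy² = m⁴·s⁻⁴.
  H = kg·m²·s⁻²·A⁻².
  Combining: C⁻¹·F·lx²·Gy²·H = (s⁻¹·A⁻¹) · (kg⁻¹·m⁻²·s⁴·A²) · (m⁻⁴·cd²) · (m⁴·s⁻⁴) · (kg·m²·s⁻²·A⁻²) = s⁻³·A⁻¹·cd².
Right side:
  lx = lm/m² (illuminance = luminous flux per area),
      = m⁻²·cd.
  So lx² = m⁻⁴·cd².
  Ω = V/A (resistance = voltage per current),
      = kg·m²·s⁻³·A⁻².
  So Ω⁻¹ = kg⁻¹·m⁻²·s³·A².
  H = Wb/A (inductance = flux per current),
      = kg·m²·s⁻²·A⁻².
  So H² = kg²·m⁴·s⁻⁴·A⁻⁴.
  F = C/V (capacitance = charge per voltage),
      = A·s/(kg·m²·s⁻³·A⁻¹) (substituting C and V),
      = kg⁻¹·m⁻²·s⁴·A².
  Gy = J/kg (absorbed dose = energy per mass),
      = m²·s⁻².
  So Gy² = m⁴·s⁻⁴.
  C = A·s = s·A (charge = current × time).
  So C⁻¹ = s⁻¹·A⁻¹.
  Combining: lx²·Ω⁻¹·H²·F·Gy²·s⁻¹·C⁻¹ = (m⁻⁴·cd²) · (kg⁻¹·m⁻²·s³·A²) · (kg²·m⁴·s⁻⁴·A⁻⁴) · (kg⁻¹·m⁻²·s⁴·A²) · (m⁴·s⁻⁴) · s⁻¹ · (s⁻¹·A⁻¹) = s⁻³·A⁻¹·cd².
Both reduce to s⁻³·A⁻¹·cd².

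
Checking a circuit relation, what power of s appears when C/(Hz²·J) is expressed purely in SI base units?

Hz = 1/s = s⁻¹ (frequency is cycles per second).
So Hz⁻² = s².
J = N·m (work = force × distance),
    = kg·m²·s⁻².
So J⁻¹ = kg⁻¹·m⁻²·s².
C = A·s = s·A (charge = current × time).
Combining: Hz⁻²·J⁻¹·C = s² · (kg⁻¹·m⁻²·s²) · (s·A) = kg⁻¹·m⁻²·s⁵·A.
The exponent of s is 5.

5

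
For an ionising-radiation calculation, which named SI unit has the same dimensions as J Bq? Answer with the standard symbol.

W

J = kg·m²·s⁻².
Bq = s⁻¹.
Combining: J·Bq = (kg·m²·s⁻²) · s⁻¹ = kg·m²·s⁻³.
kg·m²·s⁻³ is the base-SI form of the watt.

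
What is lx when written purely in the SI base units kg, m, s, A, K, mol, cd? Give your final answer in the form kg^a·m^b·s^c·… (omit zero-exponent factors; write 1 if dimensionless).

lx = m⁻²·cd.

m⁻²·cd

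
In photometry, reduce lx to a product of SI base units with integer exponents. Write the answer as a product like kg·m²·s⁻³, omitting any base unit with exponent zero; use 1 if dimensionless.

lx = lm/m² (illuminance = luminous flux per area),
    = m⁻²·cd.

m⁻²·cd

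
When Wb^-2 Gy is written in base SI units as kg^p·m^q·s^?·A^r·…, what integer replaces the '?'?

2

Wb = V·s (flux: a volt is a weber per second),
    = kg·m²·s⁻²·A⁻¹.
So Wb⁻² = kg⁻²·m⁻⁴·s⁴·A².
Gy = J/kg (absorbed dose = energy per mass),
    = m²·s⁻².
Combining: Wb⁻²·Gy = (kg⁻²·m⁻⁴·s⁴·A²) · (m²·s⁻²) = kg⁻²·m⁻²·s²·A².
The exponent of s is 2.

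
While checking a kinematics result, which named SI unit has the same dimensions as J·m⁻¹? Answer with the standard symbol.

N

J = kg·m²·s⁻².
Combining: J·m⁻¹ = (kg·m²·s⁻²) · m⁻¹ = kg·m·s⁻².
kg·m·s⁻² is the base-SI form of the newton.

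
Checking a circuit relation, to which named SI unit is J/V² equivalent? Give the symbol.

F

J = N·m (work = force × distance),
    = kg·m²·s⁻².
V = W/A (potential = power per current),
    = kg·m²·s⁻³·A⁻¹.
So V⁻² = kg⁻²·m⁻⁴·s⁶·A².
Combining: J·V⁻² = (kg·m²·s⁻²) · (kg⁻²·m⁻⁴·s⁶·A²) = kg⁻¹·m⁻²·s⁴·A².
kg⁻¹·m⁻²·s⁴·A² is the base-SI form of the farad.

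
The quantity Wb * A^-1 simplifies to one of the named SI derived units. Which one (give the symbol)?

H

Wb = V·s (flux: a volt is a weber per second),
    = kg·m²·s⁻²·A⁻¹.
Combining: Wb·A⁻¹ = (kg·m²·s⁻²·A⁻¹) · A⁻¹ = kg·m²·s⁻²·A⁻².
kg·m²·s⁻²·A⁻² is the base-SI form of the henry.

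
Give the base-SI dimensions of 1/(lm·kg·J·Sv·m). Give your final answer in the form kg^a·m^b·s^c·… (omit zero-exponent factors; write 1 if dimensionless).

kg⁻²·m⁻⁵·s⁴·cd⁻¹

lm = cd.
So lm⁻¹ = cd⁻¹.
J = kg·m²·s⁻².
So J⁻¹ = kg⁻¹·m⁻²·s².
Sv = m²·s⁻².
So Sv⁻¹ = m⁻²·s².
Combining: lm⁻¹·kg⁻¹·J⁻¹·Sv⁻¹·m⁻¹ = cd⁻¹ · kg⁻¹ · (kg⁻¹·m⁻²·s²) · (m⁻²·s²) · m⁻¹ = kg⁻²·m⁻⁵·s⁴·cd⁻¹.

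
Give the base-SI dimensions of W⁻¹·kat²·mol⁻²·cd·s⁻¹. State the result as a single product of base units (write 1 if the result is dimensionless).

kg⁻¹·m⁻²·cd

W = J/s (power = energy per time),
    = kg·m²·s⁻³.
So W⁻¹ = kg⁻¹·m⁻²·s³.
kat = mol/s = s⁻¹·mol (catalytic activity).
So kat² = s⁻²·mol².
Combining: W⁻¹·kat²·mol⁻²·cd·s⁻¹ = (kg⁻¹·m⁻²·s³) · (s⁻²·mol²) · mol⁻² · cd · s⁻¹ = kg⁻¹·m⁻²·cd.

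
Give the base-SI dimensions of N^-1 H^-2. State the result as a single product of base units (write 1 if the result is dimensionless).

N = kg·m/s² = kg·m·s⁻² (force = mass × acceleration).
So N⁻¹ = kg⁻¹·m⁻¹·s².
H = Wb/A (inductance = flux per current),
    = kg·m²·s⁻²·A⁻².
So H⁻² = kg⁻²·m⁻⁴·s⁴·A⁴.
Combining: N⁻¹·H⁻² = (kg⁻¹·m⁻¹·s²) · (kg⁻²·m⁻⁴·s⁴·A⁴) = kg⁻³·m⁻⁵·s⁶·A⁴.

kg⁻³·m⁻⁵·s⁶·A⁴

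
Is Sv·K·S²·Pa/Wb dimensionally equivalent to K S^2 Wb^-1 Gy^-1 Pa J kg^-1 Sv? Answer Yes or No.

Yes

Left side:
  Sv = m²·s⁻².
  Wb = kg·m²·s⁻²·A⁻¹.
  So Wb⁻¹ = kg⁻¹·m⁻²·s²·A.
  S = kg⁻¹·m⁻²·s³·A².
  So S² = kg⁻²·m⁻⁴·s⁶·A⁴.
  Pa = kg·m⁻¹·s⁻².
  Combining: Sv·Wb⁻¹·K·S²·Pa = (m²·s⁻²) · (kg⁻¹·m⁻²·s²·A) · K · (kg⁻²·m⁻⁴·s⁶·A⁴) · (kg·m⁻¹·s⁻²) = kg⁻²·m⁻⁵·s⁴·A⁵·K.
Right side:
  S = kg⁻¹·m⁻²·s³·A².
  So S² = kg⁻²·m⁻⁴·s⁶·A⁴.
  Wb = kg·m²·s⁻²·A⁻¹.
  So Wb⁻¹ = kg⁻¹·m⁻²·s²·A.
  Gy = m²·s⁻².
  So Gy⁻¹ = m⁻²·s².
  Pa = kg·m⁻¹·s⁻².
  J = kg·m²·s⁻².
  Sv = m²·s⁻².
  Combining: K·S²·Wb⁻¹·Gy⁻¹·Pa·J·kg⁻¹·Sv = K · (kg⁻²·m⁻⁴·s⁶·A⁴) · (kg⁻¹·m⁻²·s²·A) · (m⁻²·s²) · (kg·m⁻¹·s⁻²) · (kg·m²·s⁻²) · kg⁻¹ · (m²·s⁻²) = kg⁻²·m⁻⁵·s⁴·A⁵·K.
Both reduce to kg⁻²·m⁻⁵·s⁴·A⁵·K.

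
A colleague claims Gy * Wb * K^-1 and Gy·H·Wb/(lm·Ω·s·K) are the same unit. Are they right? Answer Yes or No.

Left side:
  Gy = m²·s⁻².
  Wb = kg·m²·s⁻²·A⁻¹.
  Combining: Gy·Wb·K⁻¹ = (m²·s⁻²) · (kg·m²·s⁻²·A⁻¹) · K⁻¹ = kg·m⁴·s⁻⁴·A⁻¹·K⁻¹.
Right side:
  lm = cd·sr = cd (luminous flux; sr is dimensionless).
  So lm⁻¹ = cd⁻¹.
  Ω = V/A (resistance = voltage per current),
      = kg·m²·s⁻³·A⁻².
  So Ω⁻¹ = kg⁻¹·m⁻²·s³·A².
  Gy = J/kg (absorbed dose = energy per mass),
      = m²·s⁻².
  H = Wb/A (inductance = flux per current),
      = kg·m²·s⁻²·A⁻².
  Wb = V·s (flux: a volt is a weber per second),
      = kg·m²·s⁻²·A⁻¹.
  Combining: lm⁻¹·Ω⁻¹·Gy·H·s⁻¹·K⁻¹·Wb = cd⁻¹ · (kg⁻¹·m⁻²·s³·A²) · (m²·s⁻²) · (kg·m²·s⁻²·A⁻²) · s⁻¹ · K⁻¹ · (kg·m²·s⁻²·A⁻¹) = kg·m⁴·s⁻⁴·A⁻¹·K⁻¹·cd⁻¹.
Left is kg·m⁴·s⁻⁴·A⁻¹·K⁻¹; right is kg·m⁴·s⁻⁴·A⁻¹·K⁻¹·cd⁻¹ — different.

No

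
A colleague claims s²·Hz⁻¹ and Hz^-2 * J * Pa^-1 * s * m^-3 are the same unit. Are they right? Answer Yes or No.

Left side:
  Hz = 1/s = s⁻¹ (frequency is cycles per second).
  So Hz⁻¹ = s.
  Combining: s²·Hz⁻¹ = s² · s = s³.
Right side:
  Hz = 1/s = s⁻¹ (frequency is cycles per second).
  So Hz⁻² = s².
  J = N·m (work = force × distance),
      = kg·m²·s⁻².
  Pa = N/m² (pressure = force per area),
      = kg·m⁻¹·s⁻².
  So Pa⁻¹ = kg⁻¹·m·s².
  Combining: Hz⁻²·J·Pa⁻¹·s·m⁻³ = s² · (kg·m²·s⁻²) · (kg⁻¹·m·s²) · s · m⁻³ = s³.
Both reduce to s³.

Yes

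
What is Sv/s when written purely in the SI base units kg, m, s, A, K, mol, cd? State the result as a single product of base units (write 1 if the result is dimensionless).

Sv = J/kg (equivalent dose = energy per mass),
    = m²·s⁻².
Combining: s⁻¹·Sv = s⁻¹ · (m²·s⁻²) = m²·s⁻³.

m²·s⁻³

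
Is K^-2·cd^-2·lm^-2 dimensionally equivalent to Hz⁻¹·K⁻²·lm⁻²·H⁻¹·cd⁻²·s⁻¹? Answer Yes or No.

Left side:
  lm = cd.
  So lm⁻² = cd⁻².
  Combining: K⁻²·cd⁻²·lm⁻² = K⁻² · cd⁻² · cd⁻² = K⁻²·cd⁻⁴.
Right side:
  Hz = s⁻¹.
  So Hz⁻¹ = s.
  lm = cd.
  So lm⁻² = cd⁻².
  H = kg·m²·s⁻²·A⁻².
  So H⁻¹ = kg⁻¹·m⁻²·s²·A².
  Combining: Hz⁻¹·K⁻²·lm⁻²·H⁻¹·cd⁻²·s⁻¹ = s · K⁻² · cd⁻² · (kg⁻¹·m⁻²·s²·A²) · cd⁻² · s⁻¹ = kg⁻¹·m⁻²·s²·A²·K⁻²·cd⁻⁴.
Left is K⁻²·cd⁻⁴; right is kg⁻¹·m⁻²·s²·A²·K⁻²·cd⁻⁴ — different.

No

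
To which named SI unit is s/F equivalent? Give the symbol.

Ω

F = C/V (capacitance = charge per voltage),
    = A·s/(kg·m²·s⁻³·A⁻¹) (substituting C and V),
    = kg⁻¹·m⁻²·s⁴·A².
So F⁻¹ = kg·m²·s⁻⁴·A⁻².
Combining: F⁻¹·s = (kg·m²·s⁻⁴·A⁻²) · s = kg·m²·s⁻³·A⁻².
kg·m²·s⁻³·A⁻² is the base-SI form of the ohm.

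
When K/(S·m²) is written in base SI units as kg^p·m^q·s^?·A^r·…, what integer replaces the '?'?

S = 1/Ω (conductance is reciprocal resistance),
    = kg⁻¹·m⁻²·s³·A².
So S⁻¹ = kg·m²·s⁻³·A⁻².
Combining: S⁻¹·K·m⁻² = (kg·m²·s⁻³·A⁻²) · K · m⁻² = kg·s⁻³·A⁻²·K.
The exponent of s is -3.

-3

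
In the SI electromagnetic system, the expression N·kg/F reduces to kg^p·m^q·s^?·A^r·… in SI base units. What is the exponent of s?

F = C/V (capacitance = charge per voltage),
    = A·s/(kg·m²·s⁻³·A⁻¹) (substituting C and V),
    = kg⁻¹·m⁻²·s⁴·A².
So F⁻¹ = kg·m²·s⁻⁴·A⁻².
N = kg·m/s² = kg·m·s⁻² (force = mass × acceleration).
Combining: F⁻¹·N·kg = (kg·m²·s⁻⁴·A⁻²) · (kg·m·s⁻²) · kg = kg³·m³·s⁻⁶·A⁻².
The exponent of s is -6.

-6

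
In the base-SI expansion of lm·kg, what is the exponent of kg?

lm = cd·sr = cd (luminous flux; sr is dimensionless).
Combining: lm·kg = cd · kg = kg·cd.
The exponent of kg is 1.

1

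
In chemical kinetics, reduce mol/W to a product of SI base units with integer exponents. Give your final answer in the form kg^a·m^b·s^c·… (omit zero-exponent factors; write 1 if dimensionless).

W = kg·m²·s⁻³.
So W⁻¹ = kg⁻¹·m⁻²·s³.
Combining: mol·W⁻¹ = mol · (kg⁻¹·m⁻²·s³) = kg⁻¹·m⁻²·s³·mol.

kg⁻¹·m⁻²·s³·mol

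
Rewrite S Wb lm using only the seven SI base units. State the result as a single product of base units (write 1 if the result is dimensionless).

S = kg⁻¹·m⁻²·s³·A².
Wb = kg·m²·s⁻²·A⁻¹.
lm = cd.
Combining: S·Wb·lm = (kg⁻¹·m⁻²·s³·A²) · (kg·m²·s⁻²·A⁻¹) · cd = s·A·cd.

s·A·cd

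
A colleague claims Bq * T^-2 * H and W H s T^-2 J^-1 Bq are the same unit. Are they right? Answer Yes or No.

Yes

Left side:
  Bq = 1/s = s⁻¹ (activity is decays per second).
  T = Wb/m² (flux density = flux per area),
      = kg·s⁻²·A⁻¹.
  So T⁻² = kg⁻²·s⁴·A².
  H = Wb/A (inductance = flux per current),
      = kg·m²·s⁻²·A⁻².
  Combining: Bq·T⁻²·H = s⁻¹ · (kg⁻²·s⁴·A²) · (kg·m²·s⁻²·A⁻²) = kg⁻¹·m²·s.
Right side:
  W = J/s (power = energy per time),
      = kg·m²·s⁻³.
  H = Wb/A (inductance = flux per current),
      = kg·m²·s⁻²·A⁻².
  T = Wb/m² (flux density = flux per area),
      = kg·s⁻²·A⁻¹.
  So T⁻² = kg⁻²·s⁴·A².
  J = N·m (work = force × distance),
      = kg·m²·s⁻².
  So J⁻¹ = kg⁻¹·m⁻²·s².
  Bq = 1/s = s⁻¹ (activity is decays per second).
  Combining: W·H·s·T⁻²·J⁻¹·Bq = (kg·m²·s⁻³) · (kg·m²·s⁻²·A⁻²) · s · (kg⁻²·s⁴·A²) · (kg⁻¹·m⁻²·s²) · s⁻¹ = kg⁻¹·m²·s.
Both reduce to kg⁻¹·m²·s.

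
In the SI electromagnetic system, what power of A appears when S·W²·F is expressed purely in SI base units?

4

S = kg⁻¹·m⁻²·s³·A².
W = kg·m²·s⁻³.
So W² = kg²·m⁴·s⁻⁶.
F = kg⁻¹·m⁻²·s⁴·A².
Combining: S·W²·F = (kg⁻¹·m⁻²·s³·A²) · (kg²·m⁴·s⁻⁶) · (kg⁻¹·m⁻²·s⁴·A²) = s·A⁴.
The exponent of A is 4.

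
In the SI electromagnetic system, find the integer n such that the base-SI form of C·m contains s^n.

C = A·s = s·A (charge = current × time).
Combining: C·m = (s·A) · m = m·s·A.
The exponent of s is 1.

1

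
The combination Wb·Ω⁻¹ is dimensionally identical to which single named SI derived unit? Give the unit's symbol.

C

Wb = V·s (flux: a volt is a weber per second),
    = kg·m²·s⁻²·A⁻¹.
Ω = V/A (resistance = voltage per current),
    = kg·m²·s⁻³·A⁻².
So Ω⁻¹ = kg⁻¹·m⁻²·s³·A².
Combining: Wb·Ω⁻¹ = (kg·m²·s⁻²·A⁻¹) · (kg⁻¹·m⁻²·s³·A²) = s·A.
s·A is the base-SI form of the coulomb.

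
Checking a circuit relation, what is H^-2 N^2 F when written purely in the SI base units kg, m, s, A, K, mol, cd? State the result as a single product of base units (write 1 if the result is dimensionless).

kg⁻¹·m⁻⁴·s⁴·A⁶

H = kg·m²·s⁻²·A⁻².
So H⁻² = kg⁻²·m⁻⁴·s⁴·A⁴.
N = kg·m·s⁻².
So N² = kg²·m²·s⁻⁴.
F = kg⁻¹·m⁻²·s⁴·A².
Combining: H⁻²·N²·F = (kg⁻²·m⁻⁴·s⁴·A⁴) · (kg²·m²·s⁻⁴) · (kg⁻¹·m⁻²·s⁴·A²) = kg⁻¹·m⁻⁴·s⁴·A⁶.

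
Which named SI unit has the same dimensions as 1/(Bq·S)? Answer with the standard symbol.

H

Bq = 1/s = s⁻¹ (activity is decays per second).
So Bq⁻¹ = s.
S = 1/Ω (conductance is reciprocal resistance),
    = kg⁻¹·m⁻²·s³·A².
So S⁻¹ = kg·m²·s⁻³·A⁻².
Combining: Bq⁻¹·S⁻¹ = s · (kg·m²·s⁻³·A⁻²) = kg·m²·s⁻²·A⁻².
kg·m²·s⁻²·A⁻² is the base-SI form of the henry.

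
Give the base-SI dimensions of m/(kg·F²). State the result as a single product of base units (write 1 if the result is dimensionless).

F = C/V (capacitance = charge per voltage),
    = A·s/(kg·m²·s⁻³·A⁻¹) (substituting C and V),
    = kg⁻¹·m⁻²·s⁴·A².
So F⁻² = kg²·m⁴·s⁻⁸·A⁻⁴.
Combining: kg⁻¹·m·F⁻² = kg⁻¹ · m · (kg²·m⁴·s⁻⁸·A⁻⁴) = kg·m⁵·s⁻⁸·A⁻⁴.

kg·m⁵·s⁻⁸·A⁻⁴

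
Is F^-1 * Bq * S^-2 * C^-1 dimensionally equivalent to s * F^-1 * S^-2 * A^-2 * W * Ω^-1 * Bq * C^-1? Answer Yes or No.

Left side:
  F = kg⁻¹·m⁻²·s⁴·A².
  So F⁻¹ = kg·m²·s⁻⁴·A⁻².
  Bq = s⁻¹.
  S = kg⁻¹·m⁻²·s³·A².
  So S⁻² = kg²·m⁴·s⁻⁶·A⁻⁴.
  C = s·A.
  So C⁻¹ = s⁻¹·A⁻¹.
  Combining: F⁻¹·Bq·S⁻²·C⁻¹ = (kg·m²·s⁻⁴·A⁻²) · s⁻¹ · (kg²·m⁴·s⁻⁶·A⁻⁴) · (s⁻¹·A⁻¹) = kg³·m⁶·s⁻¹²·A⁻⁷.
Right side:
  F = C/V (capacitance = charge per voltage),
      = A·s/(kg·m²·s⁻³·A⁻¹) (substituting C and V),
      = kg⁻¹·m⁻²·s⁴·A².
  So F⁻¹ = kg·m²·s⁻⁴·A⁻².
  S = 1/Ω (conductance is reciprocal resistance),
      = kg⁻¹·m⁻²·s³·A².
  So S⁻² = kg²·m⁴·s⁻⁶·A⁻⁴.
  W = J/s (power = energy per time),
      = kg·m²·s⁻³.
  Ω = V/A (resistance = voltage per current),
      = kg·m²·s⁻³·A⁻².
  So Ω⁻¹ = kg⁻¹·m⁻²·s³·A².
  Bq = 1/s = s⁻¹ (activity is decays per second).
  C = A·s = s·A (charge = current × time).
  So C⁻¹ = s⁻¹·A⁻¹.
  Combining: s·F⁻¹·S⁻²·A⁻²·W·Ω⁻¹·Bq·C⁻¹ = s · (kg·m²·s⁻⁴·A⁻²) · (kg²·m⁴·s⁻⁶·A⁻⁴) · A⁻² · (kg·m²·s⁻³) · (kg⁻¹·m⁻²·s³·A²) · s⁻¹ · (s⁻¹·A⁻¹) = kg³·m⁶·s⁻¹¹·A⁻⁷.
Left is kg³·m⁶·s⁻¹²·A⁻⁷; right is kg³·m⁶·s⁻¹¹·A⁻⁷ — different.

No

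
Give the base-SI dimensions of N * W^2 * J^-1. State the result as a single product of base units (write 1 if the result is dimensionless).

N = kg·m/s² = kg·m·s⁻² (force = mass × acceleration).
W = J/s (power = energy per time),
    = kg·m²·s⁻³.
So W² = kg²·m⁴·s⁻⁶.
J = N·m (work = force × distance),
    = kg·m²·s⁻².
So J⁻¹ = kg⁻¹·m⁻²·s².
Combining: N·W²·J⁻¹ = (kg·m·s⁻²) · (kg²·m⁴·s⁻⁶) · (kg⁻¹·m⁻²·s²) = kg²·m³·s⁻⁶.

kg²·m³·s⁻⁶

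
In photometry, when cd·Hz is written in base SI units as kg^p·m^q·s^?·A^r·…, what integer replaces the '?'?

-1

Hz = 1/s = s⁻¹ (frequency is cycles per second).
Combining: cd·Hz = cd · s⁻¹ = s⁻¹·cd.
The exponent of s is -1.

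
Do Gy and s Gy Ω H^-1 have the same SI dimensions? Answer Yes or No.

Left side:
  Gy = m²·s⁻².
Right side:
  Gy = J/kg (absorbed dose = energy per mass),
      = m²·s⁻².
  Ω = V/A (resistance = voltage per current),
      = kg·m²·s⁻³·A⁻².
  H = Wb/A (inductance = flux per current),
      = kg·m²·s⁻²·A⁻².
  So H⁻¹ = kg⁻¹·m⁻²·s²·A².
  Combining: s·Gy·Ω·H⁻¹ = s · (m²·s⁻²) · (kg·m²·s⁻³·A⁻²) · (kg⁻¹·m⁻²·s²·A²) = m²·s⁻².
Both reduce to m²·s⁻².

Yes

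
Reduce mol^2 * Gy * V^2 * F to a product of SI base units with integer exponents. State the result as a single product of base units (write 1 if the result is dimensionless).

kg·m⁴·s⁻⁴·mol²

Gy = m²·s⁻².
V = kg·m²·s⁻³·A⁻¹.
So V² = kg²·m⁴·s⁻⁶·A⁻².
F = kg⁻¹·m⁻²·s⁴·A².
Combining: mol²·Gy·V²·F = mol² · (m²·s⁻²) · (kg²·m⁴·s⁻⁶·A⁻²) · (kg⁻¹·m⁻²·s⁴·A²) = kg·m⁴·s⁻⁴·mol².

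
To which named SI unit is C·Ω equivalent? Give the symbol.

Wb

C = A·s = s·A (charge = current × time).
Ω = V/A (resistance = voltage per current),
    = kg·m²·s⁻³·A⁻².
Combining: C·Ω = (s·A) · (kg·m²·s⁻³·A⁻²) = kg·m²·s⁻²·A⁻¹.
kg·m²·s⁻²·A⁻¹ is the base-SI form of the weber.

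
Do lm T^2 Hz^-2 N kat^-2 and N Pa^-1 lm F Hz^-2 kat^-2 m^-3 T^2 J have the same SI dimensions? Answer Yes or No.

Left side:
  lm = cd·sr = cd (luminous flux; sr is dimensionless).
  T = Wb/m² (flux density = flux per area),
      = kg·s⁻²·A⁻¹.
  So T² = kg²·s⁻⁴·A⁻².
  Hz = 1/s = s⁻¹ (frequency is cycles per second).
  So Hz⁻² = s².
  N = kg·m/s² = kg·m·s⁻² (force = mass × acceleration).
  kat = mol/s = s⁻¹·mol (catalytic activity).
  So kat⁻² = s²·mol⁻².
  Combining: lm·T²·Hz⁻²·N·kat⁻² = cd · (kg²·s⁻⁴·A⁻²) · s² · (kg·m·s⁻²) · (s²·mol⁻²) = kg³·m·s⁻²·A⁻²·mol⁻²·cd.
Right side:
  N = kg·m·s⁻².
  Pa = kg·m⁻¹·s⁻².
  So Pa⁻¹ = kg⁻¹·m·s².
  lm = cd.
  F = kg⁻¹·m⁻²·s⁴·A².
  Hz = s⁻¹.
  So Hz⁻² = s².
  kat = s⁻¹·mol.
  So kat⁻² = s²·mol⁻².
  T = kg·s⁻²·A⁻¹.
  So T² = kg²·s⁻⁴·A⁻².
  J = kg·m²·s⁻².
  Combining: N·Pa⁻¹·lm·F·Hz⁻²·kat⁻²·m⁻³·T²·J = (kg·m·s⁻²) · (kg⁻¹·m·s²) · cd · (kg⁻¹·m⁻²·s⁴·A²) · s² · (s²·mol⁻²) · m⁻³ · (kg²·s⁻⁴·A⁻²) · (kg·m²·s⁻²) = kg²·m⁻¹·s²·mol⁻²·cd.
Left is kg³·m·s⁻²·A⁻²·mol⁻²·cd; right is kg²·m⁻¹·s²·mol⁻²·cd — different.

No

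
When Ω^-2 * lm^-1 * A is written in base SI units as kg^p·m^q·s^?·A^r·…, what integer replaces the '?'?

Ω = kg·m²·s⁻³·A⁻².
So Ω⁻² = kg⁻²·m⁻⁴·s⁶·A⁴.
lm = cd.
So lm⁻¹ = cd⁻¹.
Combining: Ω⁻²·lm⁻¹·A = (kg⁻²·m⁻⁴·s⁶·A⁴) · cd⁻¹ · A = kg⁻²·m⁻⁴·s⁶·A⁵·cd⁻¹.
The exponent of s is 6.

6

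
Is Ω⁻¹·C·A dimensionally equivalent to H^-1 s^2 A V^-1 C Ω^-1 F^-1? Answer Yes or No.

Left side:
  Ω = V/A (resistance = voltage per current),
      = kg·m²·s⁻³·A⁻².
  So Ω⁻¹ = kg⁻¹·m⁻²·s³·A².
  C = A·s = s·A (charge = current × time).
  Combining: Ω⁻¹·C·A = (kg⁻¹·m⁻²·s³·A²) · (s·A) · A = kg⁻¹·m⁻²·s⁴·A⁴.
Right side:
  H = Wb/A (inductance = flux per current),
      = kg·m²·s⁻²·A⁻².
  So H⁻¹ = kg⁻¹·m⁻²·s²·A².
  V = W/A (potential = power per current),
      = kg·m²·s⁻³·A⁻¹.
  So V⁻¹ = kg⁻¹·m⁻²·s³·A.
  C = A·s = s·A (charge = current × time).
  Ω = V/A (resistance = voltage per current),
      = kg·m²·s⁻³·A⁻².
  So Ω⁻¹ = kg⁻¹·m⁻²·s³·A².
  F = C/V (capacitance = charge per voltage),
      = A·s/(kg·m²·s⁻³·A⁻¹) (substituting C and V),
      = kg⁻¹·m⁻²·s⁴·A².
  So F⁻¹ = kg·m²·s⁻⁴·A⁻².
  Combining: H⁻¹·s²·A·V⁻¹·C·Ω⁻¹·F⁻¹ = (kg⁻¹·m⁻²·s²·A²) · s² · A · (kg⁻¹·m⁻²·s³·A) · (s·A) · (kg⁻¹·m⁻²·s³·A²) · (kg·m²·s⁻⁴·A⁻²) = kg⁻²·m⁻⁴·s⁷·A⁵.
Left is kg⁻¹·m⁻²·s⁴·A⁴; right is kg⁻²·m⁻⁴·s⁷·A⁵ — different.

No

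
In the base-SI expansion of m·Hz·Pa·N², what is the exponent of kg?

3

Hz = s⁻¹.
Pa = kg·m⁻¹·s⁻².
N = kg·m·s⁻².
So N² = kg²·m²·s⁻⁴.
Combining: m·Hz·Pa·N² = m · s⁻¹ · (kg·m⁻¹·s⁻²) · (kg²·m²·s⁻⁴) = kg³·m²·s⁻⁷.
The exponent of kg is 3.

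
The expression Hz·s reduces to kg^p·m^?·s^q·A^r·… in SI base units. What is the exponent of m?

0

Hz = s⁻¹.
Combining: Hz·s = s⁻¹ · s = 1.
The exponent of m is 0.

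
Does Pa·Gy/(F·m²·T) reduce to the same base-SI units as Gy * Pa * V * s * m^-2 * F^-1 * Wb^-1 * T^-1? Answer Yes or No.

Left side:
  F = C/V (capacitance = charge per voltage),
      = A·s/(kg·m²·s⁻³·A⁻¹) (substituting C and V),
      = kg⁻¹·m⁻²·s⁴·A².
  So F⁻¹ = kg·m²·s⁻⁴·A⁻².
  Pa = N/m² (pressure = force per area),
      = kg·m⁻¹·s⁻².
  Gy = J/kg (absorbed dose = energy per mass),
      = m²·s⁻².
  T = Wb/m² (flux density = flux per area),
      = kg·s⁻²·A⁻¹.
  So T⁻¹ = kg⁻¹·s²·A.
  Combining: F⁻¹·m⁻²·Pa·Gy·T⁻¹ = (kg·m²·s⁻⁴·A⁻²) · m⁻² · (kg·m⁻¹·s⁻²) · (m²·s⁻²) · (kg⁻¹·s²·A) = kg·m·s⁻⁶·A⁻¹.
Right side:
  Gy = J/kg (absorbed dose = energy per mass),
      = m²·s⁻².
  Pa = N/m² (pressure = force per area),
      = kg·m⁻¹·s⁻².
  V = W/A (potential = power per current),
      = kg·m²·s⁻³·A⁻¹.
  F = C/V (capacitance = charge per voltage),
      = A·s/(kg·m²·s⁻³·A⁻¹) (substituting C and V),
      = kg⁻¹·m⁻²·s⁴·A².
  So F⁻¹ = kg·m²·s⁻⁴·A⁻².
  Wb = V·s (flux: a volt is a weber per second),
      = kg·m²·s⁻²·A⁻¹.
  So Wb⁻¹ = kg⁻¹·m⁻²·s²·A.
  T = Wb/m² (flux density = flux per area),
      = kg·s⁻²·A⁻¹.
  So T⁻¹ = kg⁻¹·s²·A.
  Combining: Gy·Pa·V·s·m⁻²·F⁻¹·Wb⁻¹·T⁻¹ = (m²·s⁻²) · (kg·m⁻¹·s⁻²) · (kg·m²·s⁻³·A⁻¹) · s · m⁻² · (kg·m²·s⁻⁴·A⁻²) · (kg⁻¹·m⁻²·s²·A) · (kg⁻¹·s²·A) = kg·m·s⁻⁶·A⁻¹.
Both reduce to kg·m·s⁻⁶·A⁻¹.

Yes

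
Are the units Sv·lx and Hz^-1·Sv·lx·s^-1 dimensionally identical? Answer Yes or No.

Yes

Left side:
  Sv = J/kg (equivalent dose = energy per mass),
      = m²·s⁻².
  lx = lm/m² (illuminance = luminous flux per area),
      = m⁻²·cd.
  Combining: Sv·lx = (m²·s⁻²) · (m⁻²·cd) = s⁻²·cd.
Right side:
  Hz = s⁻¹.
  So Hz⁻¹ = s.
  Sv = m²·s⁻².
  lx = m⁻²·cd.
  Combining: Hz⁻¹·Sv·lx·s⁻¹ = s · (m²·s⁻²) · (m⁻²·cd) · s⁻¹ = s⁻²·cd.
Both reduce to s⁻²·cd.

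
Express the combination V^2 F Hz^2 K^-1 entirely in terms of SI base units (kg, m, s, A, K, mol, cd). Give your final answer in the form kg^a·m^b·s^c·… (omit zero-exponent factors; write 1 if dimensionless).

V = kg·m²·s⁻³·A⁻¹.
So V² = kg²·m⁴·s⁻⁶·A⁻².
F = kg⁻¹·m⁻²·s⁴·A².
Hz = s⁻¹.
So Hz² = s⁻².
Combining: V²·F·Hz²·K⁻¹ = (kg²·m⁴·s⁻⁶·A⁻²) · (kg⁻¹·m⁻²·s⁴·A²) · s⁻² · K⁻¹ = kg·m²·s⁻⁴·K⁻¹.

kg·m²·s⁻⁴·K⁻¹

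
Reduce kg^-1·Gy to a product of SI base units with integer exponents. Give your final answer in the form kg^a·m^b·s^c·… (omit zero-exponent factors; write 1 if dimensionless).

kg⁻¹·m²·s⁻²

Gy = J/kg (absorbed dose = energy per mass),
    = m²·s⁻².
Combining: kg⁻¹·Gy = kg⁻¹ · (m²·s⁻²) = kg⁻¹·m²·s⁻².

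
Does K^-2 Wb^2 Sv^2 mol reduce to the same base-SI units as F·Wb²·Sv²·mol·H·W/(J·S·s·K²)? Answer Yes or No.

No

Left side:
  Wb = V·s (flux: a volt is a weber per second),
      = kg·m²·s⁻²·A⁻¹.
  So Wb² = kg²·m⁴·s⁻⁴·A⁻².
  Sv = J/kg (equivalent dose = energy per mass),
      = m²·s⁻².
  So Sv² = m⁴·s⁻⁴.
  Combining: K⁻²·Wb²·Sv²·mol = K⁻² · (kg²·m⁴·s⁻⁴·A⁻²) · (m⁴·s⁻⁴) · mol = kg²·m⁸·s⁻⁸·A⁻²·K⁻²·mol.
Right side:
  F = C/V (capacitance = charge per voltage),
      = A·s/(kg·m²·s⁻³·A⁻¹) (substituting C and V),
      = kg⁻¹·m⁻²·s⁴·A².
  J = N·m (work = force × distance),
      = kg·m²·s⁻².
  So J⁻¹ = kg⁻¹·m⁻²·s².
  Wb = V·s (flux: a volt is a weber per second),
      = kg·m²·s⁻²·A⁻¹.
  So Wb² = kg²·m⁴·s⁻⁴·A⁻².
  Sv = J/kg (equivalent dose = energy per mass),
      = m²·s⁻².
  So Sv² = m⁴·s⁻⁴.
  H = Wb/A (inductance = flux per current),
      = kg·m²·s⁻²·A⁻².
  S = 1/Ω (conductance is reciprocal resistance),
      = kg⁻¹·m⁻²·s³·A².
  So S⁻¹ = kg·m²·s⁻³·A⁻².
  W = J/s (power = energy per time),
      = kg·m²·s⁻³.
  Combining: F·J⁻¹·Wb²·Sv²·mol·H·S⁻¹·s⁻¹·K⁻²·W = (kg⁻¹·m⁻²·s⁴·A²) · (kg⁻¹·m⁻²·s²) · (kg²·m⁴·s⁻⁴·A⁻²) · (m⁴·s⁻⁴) · mol · (kg·m²·s⁻²·A⁻²) · (kg·m²·s⁻³·A⁻²) · s⁻¹ · K⁻² · (kg·m²·s⁻³) = kg³·m¹⁰·s⁻¹¹·A⁻⁴·K⁻²·mol.
Left is kg²·m⁸·s⁻⁸·A⁻²·K⁻²·mol; right is kg³·m¹⁰·s⁻¹¹·A⁻⁴·K⁻²·mol — different.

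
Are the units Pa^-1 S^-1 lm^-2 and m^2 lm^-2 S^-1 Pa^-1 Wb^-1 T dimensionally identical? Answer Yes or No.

Left side:
  Pa = kg·m⁻¹·s⁻².
  So Pa⁻¹ = kg⁻¹·m·s².
  S = kg⁻¹·m⁻²·s³·A².
  So S⁻¹ = kg·m²·s⁻³·A⁻².
  lm = cd.
  So lm⁻² = cd⁻².
  Combining: Pa⁻¹·S⁻¹·lm⁻² = (kg⁻¹·m·s²) · (kg·m²·s⁻³·A⁻²) · cd⁻² = m³·s⁻¹·A⁻²·cd⁻².
Right side:
  lm = cd.
  So lm⁻² = cd⁻².
  S = kg⁻¹·m⁻²·s³·A².
  So S⁻¹ = kg·m²·s⁻³·A⁻².
  Pa = kg·m⁻¹·s⁻².
  So Pa⁻¹ = kg⁻¹·m·s².
  Wb = kg·m²·s⁻²·A⁻¹.
  So Wb⁻¹ = kg⁻¹·m⁻²·s²·A.
  T = kg·s⁻²·A⁻¹.
  Combining: m²·lm⁻²·S⁻¹·Pa⁻¹·Wb⁻¹·T = m² · cd⁻² · (kg·m²·s⁻³·A⁻²) · (kg⁻¹·m·s²) · (kg⁻¹·m⁻²·s²·A) · (kg·s⁻²·A⁻¹) = m³·s⁻¹·A⁻²·cd⁻².
Both reduce to m³·s⁻¹·A⁻²·cd⁻².

Yes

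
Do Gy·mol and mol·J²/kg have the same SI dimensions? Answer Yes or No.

Left side:
  Gy = m²·s⁻².
  Combining: Gy·mol = (m²·s⁻²) · mol = m²·s⁻²·mol.
Right side:
  J = N·m (work = force × distance),
      = kg·m²·s⁻².
  So J² = kg²·m⁴·s⁻⁴.
  Combining: mol·J²·kg⁻¹ = mol · (kg²·m⁴·s⁻⁴) · kg⁻¹ = kg·m⁴·s⁻⁴·mol.
Left is m²·s⁻²·mol; right is kg·m⁴·s⁻⁴·mol — different.

No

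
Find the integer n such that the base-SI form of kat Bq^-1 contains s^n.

kat = s⁻¹·mol.
Bq = s⁻¹.
So Bq⁻¹ = s.
Combining: kat·Bq⁻¹ = (s⁻¹·mol) · s = mol.
The exponent of s is 0.

0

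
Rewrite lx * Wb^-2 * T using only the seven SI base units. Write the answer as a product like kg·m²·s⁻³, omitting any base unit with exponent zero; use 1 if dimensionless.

kg⁻¹·m⁻⁶·s²·A·cd

lx = m⁻²·cd.
Wb = kg·m²·s⁻²·A⁻¹.
So Wb⁻² = kg⁻²·m⁻⁴·s⁴·A².
T = kg·s⁻²·A⁻¹.
Combining: lx·Wb⁻²·T = (m⁻²·cd) · (kg⁻²·m⁻⁴·s⁴·A²) · (kg·s⁻²·A⁻¹) = kg⁻¹·m⁻⁶·s²·A·cd.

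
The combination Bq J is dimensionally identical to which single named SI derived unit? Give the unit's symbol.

Bq = s⁻¹.
J = kg·m²·s⁻².
Combining: Bq·J = s⁻¹ · (kg·m²·s⁻²) = kg·m²·s⁻³.
kg·m²·s⁻³ is the base-SI form of the watt.

W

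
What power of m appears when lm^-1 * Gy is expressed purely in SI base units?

lm = cd·sr = cd (luminous flux; sr is dimensionless).
So lm⁻¹ = cd⁻¹.
Gy = J/kg (absorbed dose = energy per mass),
    = m²·s⁻².
Combining: lm⁻¹·Gy = cd⁻¹ · (m²·s⁻²) = m²·s⁻²·cd⁻¹.
The exponent of m is 2.

2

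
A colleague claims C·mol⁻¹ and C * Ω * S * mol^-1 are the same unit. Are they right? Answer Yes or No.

Yes

Left side:
  C = A·s = s·A (charge = current × time).
  Combining: C·mol⁻¹ = (s·A) · mol⁻¹ = s·A·mol⁻¹.
Right side:
  C = A·s = s·A (charge = current × time).
  Ω = V/A (resistance = voltage per current),
      = kg·m²·s⁻³·A⁻².
  S = 1/Ω (conductance is reciprocal resistance),
      = kg⁻¹·m⁻²·s³·A².
  Combining: C·Ω·S·mol⁻¹ = (s·A) · (kg·m²·s⁻³·A⁻²) · (kg⁻¹·m⁻²·s³·A²) · mol⁻¹ = s·A·mol⁻¹.
Both reduce to s·A·mol⁻¹.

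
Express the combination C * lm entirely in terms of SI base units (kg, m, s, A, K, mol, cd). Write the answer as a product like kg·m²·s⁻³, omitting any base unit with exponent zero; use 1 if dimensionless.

C = s·A.
lm = cd.
Combining: C·lm = (s·A) · cd = s·A·cd.

s·A·cd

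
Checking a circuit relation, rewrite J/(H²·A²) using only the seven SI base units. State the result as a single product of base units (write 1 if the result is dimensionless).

kg⁻¹·m⁻²·s²·A²

H = kg·m²·s⁻²·A⁻².
So H⁻² = kg⁻²·m⁻⁴·s⁴·A⁴.
J = kg·m²·s⁻².
Combining: H⁻²·J·A⁻² = (kg⁻²·m⁻⁴·s⁴·A⁴) · (kg·m²·s⁻²) · A⁻² = kg⁻¹·m⁻²·s²·A².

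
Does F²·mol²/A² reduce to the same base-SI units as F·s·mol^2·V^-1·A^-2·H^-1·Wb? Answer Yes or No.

Left side:
  F = C/V (capacitance = charge per voltage),
      = A·s/(kg·m²·s⁻³·A⁻¹) (substituting C and V),
      = kg⁻¹·m⁻²·s⁴·A².
  So F² = kg⁻²·m⁻⁴·s⁸·A⁴.
  Combining: F²·A⁻²·mol² = (kg⁻²·m⁻⁴·s⁸·A⁴) · A⁻² · mol² = kg⁻²·m⁻⁴·s⁸·A²·mol².
Right side:
  F = kg⁻¹·m⁻²·s⁴·A².
  V = kg·m²·s⁻³·A⁻¹.
  So V⁻¹ = kg⁻¹·m⁻²·s³·A.
  H = kg·m²·s⁻²·A⁻².
  So H⁻¹ = kg⁻¹·m⁻²·s²·A².
  Wb = kg·m²·s⁻²·A⁻¹.
  Combining: F·s·mol²·V⁻¹·A⁻²·H⁻¹·Wb = (kg⁻¹·m⁻²·s⁴·A²) · s · mol² · (kg⁻¹·m⁻²·s³·A) · A⁻² · (kg⁻¹·m⁻²·s²·A²) · (kg·m²·s⁻²·A⁻¹) = kg⁻²·m⁻⁴·s⁸·A²·mol².
Both reduce to kg⁻²·m⁻⁴·s⁸·A²·mol².

Yes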